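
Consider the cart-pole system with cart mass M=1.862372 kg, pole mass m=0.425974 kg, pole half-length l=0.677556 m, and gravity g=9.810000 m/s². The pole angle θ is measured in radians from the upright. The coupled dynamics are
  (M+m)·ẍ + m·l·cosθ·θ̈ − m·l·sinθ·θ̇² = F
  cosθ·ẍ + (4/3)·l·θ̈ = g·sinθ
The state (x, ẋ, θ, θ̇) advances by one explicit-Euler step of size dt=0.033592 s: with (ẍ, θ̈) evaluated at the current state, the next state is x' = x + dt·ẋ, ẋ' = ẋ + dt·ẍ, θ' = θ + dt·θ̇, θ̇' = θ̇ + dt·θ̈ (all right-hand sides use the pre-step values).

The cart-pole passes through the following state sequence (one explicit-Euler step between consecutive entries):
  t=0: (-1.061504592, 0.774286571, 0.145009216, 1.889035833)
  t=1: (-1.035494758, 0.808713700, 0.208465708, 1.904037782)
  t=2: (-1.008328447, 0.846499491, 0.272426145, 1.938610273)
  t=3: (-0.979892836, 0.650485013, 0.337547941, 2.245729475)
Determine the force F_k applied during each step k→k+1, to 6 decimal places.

step 0→1:
  ẍ = (ẋ'−ẋ)/dt = (0.808713700−0.774286571)/0.033592 = 1.024861
  θ̈ = (θ̇'−θ̇)/dt = (1.904037782−1.889035833)/0.033592 = 0.446593
  sinθ=0.144502, cosθ=0.989505
  F = (M+m)·ẍ + m·l·cosθ·θ̈ − m·l·sinθ·θ̇² = 2.345236 + 0.127543 − 0.148827 = 2.323953
step 1→2:
  ẍ = (ẋ'−ẋ)/dt = (0.846499491−0.808713700)/0.033592 = 1.124845
  θ̈ = (θ̇'−θ̇)/dt = (1.938610273−1.904037782)/0.033592 = 1.029188
  sinθ=0.206959, cosθ=0.978350
  F = (M+m)·ẍ + m·l·cosθ·θ̈ − m·l·sinθ·θ̇² = 2.574034 + 0.290614 − 0.216553 = 2.648096
step 2→3:
  ẍ = (ẋ'−ẋ)/dt = (0.650485013−0.846499491)/0.033592 = -5.835154
  θ̈ = (θ̇'−θ̇)/dt = (2.245729475−1.938610273)/0.033592 = 9.142629
  sinθ=0.269069, cosθ=0.963121
  F = (M+m)·ẍ + m·l·cosθ·θ̈ − m·l·sinθ·θ̇² = -13.352850 + 2.541442 − 0.291859 = -11.103267

F_0 = 2.323953 N
F_1 = 2.648096 N
F_2 = -11.103267 N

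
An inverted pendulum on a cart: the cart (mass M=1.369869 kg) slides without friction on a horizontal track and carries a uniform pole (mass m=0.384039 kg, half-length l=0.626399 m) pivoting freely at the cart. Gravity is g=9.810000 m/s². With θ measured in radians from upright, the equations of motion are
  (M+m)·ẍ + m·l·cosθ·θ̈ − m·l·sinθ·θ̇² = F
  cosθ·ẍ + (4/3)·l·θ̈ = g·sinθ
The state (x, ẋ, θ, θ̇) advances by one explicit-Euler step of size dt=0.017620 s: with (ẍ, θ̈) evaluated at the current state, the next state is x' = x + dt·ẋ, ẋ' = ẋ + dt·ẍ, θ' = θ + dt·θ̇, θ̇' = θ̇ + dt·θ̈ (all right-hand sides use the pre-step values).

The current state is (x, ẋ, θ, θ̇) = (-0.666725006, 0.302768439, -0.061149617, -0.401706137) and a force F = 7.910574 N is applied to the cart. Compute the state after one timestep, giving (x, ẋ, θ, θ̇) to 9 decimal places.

sinθ=-0.061111515, cosθ=0.998130945
temp = (F + m·l·θ̇²·sinθ)/(M+m) = (7.910574 + -0.002372282)/1.753908 = 4.508903385
θ̈ = (g·sinθ − cosθ·temp)/(l·(4/3 − m·cos²θ/(M+m))) = -7.300773302
ẍ = temp − m·l·θ̈·cosθ/(M+m) = 5.508387647
Euler: x'=-0.666725006+0.017620·0.302768439=-0.661390226, ẋ'=0.302768439+0.017620·5.508387647=0.399826229
       θ'=-0.061149617+0.017620·-0.401706137=-0.068227679, θ̇'=-0.401706137+0.017620·-7.300773302=-0.530345763

(-0.661390226, 0.399826229, -0.068227679, -0.530345763)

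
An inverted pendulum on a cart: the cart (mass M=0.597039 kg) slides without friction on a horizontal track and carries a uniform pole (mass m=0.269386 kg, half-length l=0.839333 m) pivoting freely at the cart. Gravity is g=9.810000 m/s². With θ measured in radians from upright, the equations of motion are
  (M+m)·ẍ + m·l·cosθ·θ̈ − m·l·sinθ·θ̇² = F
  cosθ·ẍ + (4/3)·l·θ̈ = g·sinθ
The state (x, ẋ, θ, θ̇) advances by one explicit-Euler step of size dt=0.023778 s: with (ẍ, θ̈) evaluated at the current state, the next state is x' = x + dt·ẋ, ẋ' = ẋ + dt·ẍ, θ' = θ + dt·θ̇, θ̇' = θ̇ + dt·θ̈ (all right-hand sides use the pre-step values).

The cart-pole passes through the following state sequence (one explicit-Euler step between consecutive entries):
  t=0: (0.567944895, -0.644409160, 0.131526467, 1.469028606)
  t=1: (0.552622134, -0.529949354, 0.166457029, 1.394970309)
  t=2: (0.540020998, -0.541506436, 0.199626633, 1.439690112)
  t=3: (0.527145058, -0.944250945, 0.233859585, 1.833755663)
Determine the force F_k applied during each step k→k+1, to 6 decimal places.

step 0→1:
  ẍ = (ẋ'−ẋ)/dt = (-0.529949354−-0.644409160)/0.023778 = 4.813685
  θ̈ = (θ̇'−θ̇)/dt = (1.394970309−1.469028606)/0.023778 = -3.114572
  sinθ=0.131148, cosθ=0.991363
  F = (M+m)·ẍ + m·l·cosθ·θ̈ − m·l·sinθ·θ̇² = 4.170697 + -0.698137 − 0.063993 = 3.408568
step 1→2:
  ẍ = (ẋ'−ẋ)/dt = (-0.541506436−-0.529949354)/0.023778 = -0.486041
  θ̈ = (θ̇'−θ̇)/dt = (1.439690112−1.394970309)/0.023778 = 1.880722
  sinθ=0.165689, cosθ=0.986178
  F = (M+m)·ẍ + m·l·cosθ·θ̈ − m·l·sinθ·θ̇² = -0.421118 + 0.419362 − 0.072901 = -0.074657
step 2→3:
  ẍ = (ẋ'−ẋ)/dt = (-0.944250945−-0.541506436)/0.023778 = -16.937695
  θ̈ = (θ̇'−θ̇)/dt = (1.833755663−1.439690112)/0.023778 = 16.572695
  sinθ=0.198303, cosθ=0.980141
  F = (M+m)·ẍ + m·l·cosθ·θ̈ − m·l·sinθ·θ̇² = -14.675242 + 3.672746 − 0.092935 = -11.095431

F_0 = 3.408568 N
F_1 = -0.074657 N
F_2 = -11.095431 N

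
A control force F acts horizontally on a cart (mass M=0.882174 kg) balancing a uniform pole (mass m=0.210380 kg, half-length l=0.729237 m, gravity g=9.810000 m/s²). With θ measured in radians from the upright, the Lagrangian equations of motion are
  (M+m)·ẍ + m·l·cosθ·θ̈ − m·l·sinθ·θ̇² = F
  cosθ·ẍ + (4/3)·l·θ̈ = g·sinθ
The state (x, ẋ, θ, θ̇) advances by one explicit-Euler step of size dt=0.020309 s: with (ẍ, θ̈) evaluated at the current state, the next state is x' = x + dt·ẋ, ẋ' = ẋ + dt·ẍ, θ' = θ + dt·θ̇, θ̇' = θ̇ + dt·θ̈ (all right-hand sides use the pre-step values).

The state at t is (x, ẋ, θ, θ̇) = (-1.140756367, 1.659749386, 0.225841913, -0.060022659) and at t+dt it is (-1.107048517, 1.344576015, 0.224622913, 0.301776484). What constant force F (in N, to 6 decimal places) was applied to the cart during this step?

F = -14.291687 N

ẍ = (ẋ'−ẋ)/dt = (1.344576015−1.659749386)/0.020309 = -15.518902
θ̈ = (θ̇'−θ̇)/dt = (0.301776484−-0.060022659)/0.020309 = 17.814720
sinθ=0.223927, cosθ=0.974606
F = (M+m)·ẍ + m·l·cosθ·θ̈ − m·l·sinθ·θ̇² = -16.955238 + 2.663675 − 0.000124 = -14.291687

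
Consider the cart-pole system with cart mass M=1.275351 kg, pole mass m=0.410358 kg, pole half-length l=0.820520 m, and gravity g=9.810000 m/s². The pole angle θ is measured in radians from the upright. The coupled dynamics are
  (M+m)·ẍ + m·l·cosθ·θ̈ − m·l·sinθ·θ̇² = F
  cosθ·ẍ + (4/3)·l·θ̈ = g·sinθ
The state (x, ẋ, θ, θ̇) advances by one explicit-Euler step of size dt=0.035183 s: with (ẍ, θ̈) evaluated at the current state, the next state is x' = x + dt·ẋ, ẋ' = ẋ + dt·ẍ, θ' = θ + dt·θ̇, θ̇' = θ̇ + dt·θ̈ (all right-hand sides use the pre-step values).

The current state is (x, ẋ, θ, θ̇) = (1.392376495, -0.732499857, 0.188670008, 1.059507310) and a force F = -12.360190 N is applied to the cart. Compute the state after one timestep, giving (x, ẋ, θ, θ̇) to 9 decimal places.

sinθ=0.187552671, cosθ=0.982254547
temp = (F + m·l·θ̇²·sinθ)/(M+m) = (-12.360190 + 0.070889717)/1.685709 = -7.290285739
θ̈ = (g·sinθ − cosθ·temp)/(l·(4/3 − m·cos²θ/(M+m))) = 9.986353690
ẍ = temp − m·l·θ̈·cosθ/(M+m) = -9.249583589
Euler: x'=1.392376495+0.035183·-0.732499857=1.366604953, ẋ'=-0.732499857+0.035183·-9.249583589=-1.057927956
       θ'=0.188670008+0.035183·1.059507310=0.225946654, θ̇'=1.059507310+0.035183·9.986353690=1.410857192

(1.366604953, -1.057927956, 0.225946654, 1.410857192)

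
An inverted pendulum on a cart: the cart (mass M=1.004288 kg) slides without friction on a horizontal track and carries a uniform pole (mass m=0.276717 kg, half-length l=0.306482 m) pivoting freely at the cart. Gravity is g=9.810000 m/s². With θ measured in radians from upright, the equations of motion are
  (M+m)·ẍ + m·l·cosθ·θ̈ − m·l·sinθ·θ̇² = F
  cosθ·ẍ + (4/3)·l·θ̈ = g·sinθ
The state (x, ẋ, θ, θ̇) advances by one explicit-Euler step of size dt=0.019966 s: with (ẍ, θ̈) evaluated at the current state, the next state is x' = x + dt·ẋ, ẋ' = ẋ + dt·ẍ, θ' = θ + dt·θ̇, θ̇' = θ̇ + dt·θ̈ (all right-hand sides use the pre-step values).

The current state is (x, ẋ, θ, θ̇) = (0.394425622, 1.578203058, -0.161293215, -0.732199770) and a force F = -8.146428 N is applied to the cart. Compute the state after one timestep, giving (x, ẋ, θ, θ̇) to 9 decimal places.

sinθ=-0.160594770, cosθ=0.987020425
temp = (F + m·l·θ̇²·sinθ)/(M+m) = (-8.146428 + -0.007301824)/1.281005 = -6.365103824
θ̈ = (g·sinθ − cosθ·temp)/(l·(4/3 − m·cos²θ/(M+m))) = 13.677517512
ẍ = temp − m·l·θ̈·cosθ/(M+m) = -7.258868957
Euler: x'=0.394425622+0.019966·1.578203058=0.425936024, ẋ'=1.578203058+0.019966·-7.258868957=1.433272480
       θ'=-0.161293215+0.019966·-0.732199770=-0.175912316, θ̇'=-0.732199770+0.019966·13.677517512=-0.459114455

(0.425936024, 1.433272480, -0.175912316, -0.459114455)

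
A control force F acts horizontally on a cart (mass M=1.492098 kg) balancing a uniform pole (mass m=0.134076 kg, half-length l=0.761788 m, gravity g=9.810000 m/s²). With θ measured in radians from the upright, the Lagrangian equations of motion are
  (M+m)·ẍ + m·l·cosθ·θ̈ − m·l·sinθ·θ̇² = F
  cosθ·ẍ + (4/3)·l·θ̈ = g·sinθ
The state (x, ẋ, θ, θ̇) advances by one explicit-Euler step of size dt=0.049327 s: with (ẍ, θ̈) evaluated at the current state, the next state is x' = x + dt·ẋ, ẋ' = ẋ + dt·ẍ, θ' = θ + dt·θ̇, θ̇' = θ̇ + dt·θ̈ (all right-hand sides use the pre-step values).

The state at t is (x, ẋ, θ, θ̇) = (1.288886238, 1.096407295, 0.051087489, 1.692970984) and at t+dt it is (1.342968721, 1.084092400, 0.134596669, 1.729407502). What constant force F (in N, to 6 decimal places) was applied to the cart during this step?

ẍ = (ẋ'−ẋ)/dt = (1.084092400−1.096407295)/0.049327 = -0.249658
θ̈ = (θ̇'−θ̇)/dt = (1.729407502−1.692970984)/0.049327 = 0.738673
sinθ=0.051065, cosθ=0.998695
F = (M+m)·ẍ + m·l·cosθ·θ̈ − m·l·sinθ·θ̇² = -0.405988 + 0.075348 − 0.014949 = -0.345589

F = -0.345589 N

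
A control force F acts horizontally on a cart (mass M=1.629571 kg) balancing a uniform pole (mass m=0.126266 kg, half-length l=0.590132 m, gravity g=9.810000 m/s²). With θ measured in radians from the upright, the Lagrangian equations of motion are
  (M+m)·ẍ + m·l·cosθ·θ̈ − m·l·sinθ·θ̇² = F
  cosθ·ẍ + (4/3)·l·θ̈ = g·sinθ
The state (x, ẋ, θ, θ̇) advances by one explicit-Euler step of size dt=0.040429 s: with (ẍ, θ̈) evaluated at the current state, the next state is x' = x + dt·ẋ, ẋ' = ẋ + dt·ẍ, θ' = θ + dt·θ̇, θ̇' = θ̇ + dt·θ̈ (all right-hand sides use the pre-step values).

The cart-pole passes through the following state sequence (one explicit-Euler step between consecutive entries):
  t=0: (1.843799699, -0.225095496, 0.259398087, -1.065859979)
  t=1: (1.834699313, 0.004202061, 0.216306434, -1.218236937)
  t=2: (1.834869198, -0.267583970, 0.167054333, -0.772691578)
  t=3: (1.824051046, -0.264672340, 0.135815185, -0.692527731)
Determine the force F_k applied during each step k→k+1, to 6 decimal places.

step 0→1:
  ẍ = (ẋ'−ẋ)/dt = (0.004202061−-0.225095496)/0.040429 = 5.671611
  θ̈ = (θ̇'−θ̇)/dt = (-1.218236937−-1.065859979)/0.040429 = -3.769001
  sinθ=0.256499, cosθ=0.966545
  F = (M+m)·ẍ + m·l·cosθ·θ̈ − m·l·sinθ·θ̇² = 9.958424 + -0.271446 − 0.021713 = 9.665265
step 1→2:
  ẍ = (ẋ'−ẋ)/dt = (-0.267583970−0.004202061)/0.040429 = -6.722551
  θ̈ = (θ̇'−θ̇)/dt = (-0.772691578−-1.218236937)/0.040429 = 11.020440
  sinθ=0.214624, cosθ=0.976697
  F = (M+m)·ẍ + m·l·cosθ·θ̈ − m·l·sinθ·θ̇² = -11.803704 + 0.802037 − 0.023734 = -11.025402
step 2→3:
  ẍ = (ẋ'−ẋ)/dt = (-0.264672340−-0.267583970)/0.040429 = 0.072018
  θ̈ = (θ̇'−θ̇)/dt = (-0.692527731−-0.772691578)/0.040429 = 1.982830
  sinθ=0.166278, cosθ=0.986079
  F = (M+m)·ẍ + m·l·cosθ·θ̈ − m·l·sinθ·θ̇² = 0.126452 + 0.145691 − 0.007397 = 0.264746

F_0 = 9.665265 N
F_1 = -11.025402 N
F_2 = 0.264746 N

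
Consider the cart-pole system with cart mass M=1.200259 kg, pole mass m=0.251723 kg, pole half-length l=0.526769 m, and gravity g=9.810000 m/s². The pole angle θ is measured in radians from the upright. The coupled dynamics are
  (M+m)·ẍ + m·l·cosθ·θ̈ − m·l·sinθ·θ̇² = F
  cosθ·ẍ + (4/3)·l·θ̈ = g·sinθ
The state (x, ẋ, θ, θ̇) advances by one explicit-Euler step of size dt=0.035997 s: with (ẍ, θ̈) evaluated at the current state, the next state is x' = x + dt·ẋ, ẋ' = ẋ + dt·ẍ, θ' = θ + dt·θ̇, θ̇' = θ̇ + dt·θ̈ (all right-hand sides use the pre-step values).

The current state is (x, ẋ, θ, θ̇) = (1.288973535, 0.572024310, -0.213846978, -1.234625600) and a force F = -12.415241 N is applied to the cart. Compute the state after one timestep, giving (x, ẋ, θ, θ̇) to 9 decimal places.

(1.309564694, 0.230251931, -0.258289796, -0.865803010)

sinθ=-0.212220811, cosθ=0.977221739
temp = (F + m·l·θ̇²·sinθ)/(M+m) = (-12.415241 + -0.042894502)/1.451982 = -8.580089493
θ̈ = (g·sinθ − cosθ·temp)/(l·(4/3 − m·cos²θ/(M+m))) = 10.245925771
ẍ = temp − m·l·θ̈·cosθ/(M+m) = -9.494468403
Euler: x'=1.288973535+0.035997·0.572024310=1.309564694, ẋ'=0.572024310+0.035997·-9.494468403=0.230251931
       θ'=-0.213846978+0.035997·-1.234625600=-0.258289796, θ̇'=-1.234625600+0.035997·10.245925771=-0.865803010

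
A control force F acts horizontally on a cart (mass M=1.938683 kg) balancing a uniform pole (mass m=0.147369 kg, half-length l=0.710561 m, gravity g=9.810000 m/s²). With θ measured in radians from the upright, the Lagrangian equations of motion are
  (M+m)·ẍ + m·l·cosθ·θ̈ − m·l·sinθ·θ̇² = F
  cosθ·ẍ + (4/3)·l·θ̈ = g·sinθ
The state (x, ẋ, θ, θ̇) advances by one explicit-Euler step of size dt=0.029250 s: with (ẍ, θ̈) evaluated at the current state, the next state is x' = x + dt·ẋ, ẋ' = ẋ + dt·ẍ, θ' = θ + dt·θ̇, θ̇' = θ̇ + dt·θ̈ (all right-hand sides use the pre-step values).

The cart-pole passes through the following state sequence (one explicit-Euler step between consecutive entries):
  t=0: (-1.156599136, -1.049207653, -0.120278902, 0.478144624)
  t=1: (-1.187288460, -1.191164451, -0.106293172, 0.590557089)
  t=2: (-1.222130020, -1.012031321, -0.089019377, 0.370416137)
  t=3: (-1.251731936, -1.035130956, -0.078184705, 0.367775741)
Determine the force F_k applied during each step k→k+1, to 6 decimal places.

F_0 = -9.721677 N
F_1 = 11.995640 N
F_2 = -1.655558 N

step 0→1:
  ẍ = (ẋ'−ẋ)/dt = (-1.191164451−-1.049207653)/0.029250 = -4.853224
  θ̈ = (θ̇'−θ̇)/dt = (0.590557089−0.478144624)/0.029250 = 3.843161
  sinθ=-0.119989, cosθ=0.992775
  F = (M+m)·ẍ + m·l·cosθ·θ̈ − m·l·sinθ·θ̇² = -10.124077 + 0.399528 − -0.002873 = -9.721677
step 1→2:
  ẍ = (ẋ'−ẋ)/dt = (-1.012031321−-1.191164451)/0.029250 = 6.124210
  θ̈ = (θ̇'−θ̇)/dt = (0.370416137−0.590557089)/0.029250 = -7.526186
  sinθ=-0.106093, cosθ=0.994356
  F = (M+m)·ẍ + m·l·cosθ·θ̈ − m·l·sinθ·θ̇² = 12.775420 + -0.783654 − -0.003875 = 11.995640
step 2→3:
  ẍ = (ẋ'−ẋ)/dt = (-1.035130956−-1.012031321)/0.029250 = -0.789731
  θ̈ = (θ̇'−θ̇)/dt = (0.367775741−0.370416137)/0.029250 = -0.090270
  sinθ=-0.088902, cosθ=0.996040
  F = (M+m)·ẍ + m·l·cosθ·θ̈ − m·l·sinθ·θ̇² = -1.647420 + -0.009415 − -0.001277 = -1.655558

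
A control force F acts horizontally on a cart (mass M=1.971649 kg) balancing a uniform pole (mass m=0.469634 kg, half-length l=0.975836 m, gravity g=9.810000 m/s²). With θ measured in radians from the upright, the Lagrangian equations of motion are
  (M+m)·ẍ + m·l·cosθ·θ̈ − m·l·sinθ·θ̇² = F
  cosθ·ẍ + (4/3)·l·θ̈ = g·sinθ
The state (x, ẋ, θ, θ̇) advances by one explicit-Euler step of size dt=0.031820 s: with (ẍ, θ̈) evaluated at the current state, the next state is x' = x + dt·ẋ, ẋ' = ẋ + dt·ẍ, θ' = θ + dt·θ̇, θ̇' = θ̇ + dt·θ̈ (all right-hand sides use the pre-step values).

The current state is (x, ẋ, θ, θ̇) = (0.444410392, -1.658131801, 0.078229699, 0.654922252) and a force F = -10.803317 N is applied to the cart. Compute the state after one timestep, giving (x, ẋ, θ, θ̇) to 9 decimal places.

sinθ=0.078149931, cosθ=0.996941617
temp = (F + m·l·θ̇²·sinθ)/(M+m) = (-10.803317 + 0.015361883)/2.441283 = -4.418969500
θ̈ = (g·sinθ − cosθ·temp)/(l·(4/3 − m·cos²θ/(M+m))) = 4.640583041
ẍ = temp − m·l·θ̈·cosθ/(M+m) = -5.287450885
Euler: x'=0.444410392+0.031820·-1.658131801=0.391648638, ẋ'=-1.658131801+0.031820·-5.287450885=-1.826378488
       θ'=0.078229699+0.031820·0.654922252=0.099069325, θ̇'=0.654922252+0.031820·4.640583041=0.802585604

(0.391648638, -1.826378488, 0.099069325, 0.802585604)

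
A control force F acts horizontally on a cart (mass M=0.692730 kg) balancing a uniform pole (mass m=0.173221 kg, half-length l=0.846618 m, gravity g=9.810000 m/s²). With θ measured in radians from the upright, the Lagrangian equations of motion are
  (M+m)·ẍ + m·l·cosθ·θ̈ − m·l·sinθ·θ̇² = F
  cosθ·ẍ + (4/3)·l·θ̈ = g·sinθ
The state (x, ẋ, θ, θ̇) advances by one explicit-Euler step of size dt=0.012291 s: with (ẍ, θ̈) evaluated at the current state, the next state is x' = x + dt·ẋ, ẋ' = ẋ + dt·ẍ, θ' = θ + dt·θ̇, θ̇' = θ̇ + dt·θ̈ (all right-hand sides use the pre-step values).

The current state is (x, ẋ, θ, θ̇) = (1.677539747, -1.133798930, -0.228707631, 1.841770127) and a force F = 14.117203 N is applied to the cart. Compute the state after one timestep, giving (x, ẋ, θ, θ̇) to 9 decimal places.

sinθ=-0.226718997, cosθ=0.973960213
temp = (F + m·l·θ̇²·sinθ)/(M+m) = (14.117203 + -0.112783820)/0.865951 = 16.172299795
θ̈ = (g·sinθ − cosθ·temp)/(l·(4/3 − m·cos²θ/(M+m))) = -18.566151693
ẍ = temp − m·l·θ̈·cosθ/(M+m) = 19.234670994
Euler: x'=1.677539747+0.012291·-1.133798930=1.663604224, ẋ'=-1.133798930+0.012291·19.234670994=-0.897385589
       θ'=-0.228707631+0.012291·1.841770127=-0.206070434, θ̇'=1.841770127+0.012291·-18.566151693=1.613573557

(1.663604224, -0.897385589, -0.206070434, 1.613573557)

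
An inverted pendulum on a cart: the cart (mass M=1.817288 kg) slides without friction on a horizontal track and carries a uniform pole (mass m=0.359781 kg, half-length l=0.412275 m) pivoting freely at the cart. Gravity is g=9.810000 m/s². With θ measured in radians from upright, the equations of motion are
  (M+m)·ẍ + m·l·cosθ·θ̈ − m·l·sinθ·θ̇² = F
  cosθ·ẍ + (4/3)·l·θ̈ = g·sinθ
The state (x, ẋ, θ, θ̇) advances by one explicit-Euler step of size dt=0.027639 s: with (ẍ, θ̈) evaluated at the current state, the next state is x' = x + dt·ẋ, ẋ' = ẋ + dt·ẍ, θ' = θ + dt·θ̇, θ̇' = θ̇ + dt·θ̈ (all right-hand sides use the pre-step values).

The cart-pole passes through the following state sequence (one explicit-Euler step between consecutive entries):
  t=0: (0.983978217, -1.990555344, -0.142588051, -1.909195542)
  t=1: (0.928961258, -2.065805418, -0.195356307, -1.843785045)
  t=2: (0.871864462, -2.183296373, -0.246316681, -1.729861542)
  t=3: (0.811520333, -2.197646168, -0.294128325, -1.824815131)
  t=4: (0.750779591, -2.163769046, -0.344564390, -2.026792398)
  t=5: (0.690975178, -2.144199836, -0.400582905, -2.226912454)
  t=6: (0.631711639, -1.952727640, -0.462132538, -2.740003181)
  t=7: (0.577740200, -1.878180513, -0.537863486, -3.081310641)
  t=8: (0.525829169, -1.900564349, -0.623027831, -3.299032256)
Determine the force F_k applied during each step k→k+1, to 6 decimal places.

F_0 = -5.502995 N
F_1 = -8.556888 N
F_2 = -1.516278 N
F_3 = 1.774235 N
F_4 = 0.736399 N
F_5 = 12.833142 N
F_6 = 4.728894 N
F_7 = -2.045111 N

step 0→1:
  ẍ = (ẋ'−ẋ)/dt = (-2.065805418−-1.990555344)/0.027639 = -2.722605
  θ̈ = (θ̇'−θ̇)/dt = (-1.843785045−-1.909195542)/0.027639 = 2.366601
  sinθ=-0.142105, cosθ=0.989852
  F = (M+m)·ẍ + m·l·cosθ·θ̈ − m·l·sinθ·θ̇² = -5.927298 + 0.347472 − -0.076831 = -5.502995
step 1→2:
  ẍ = (ẋ'−ẋ)/dt = (-2.183296373−-2.065805418)/0.027639 = -4.250912
  θ̈ = (θ̇'−θ̇)/dt = (-1.729861542−-1.843785045)/0.027639 = 4.121839
  sinθ=-0.194116, cosθ=0.980979
  F = (M+m)·ẍ + m·l·cosθ·θ̈ − m·l·sinθ·θ̇² = -9.254529 + 0.599758 − -0.097883 = -8.556888
step 2→3:
  ẍ = (ẋ'−ẋ)/dt = (-2.197646168−-2.183296373)/0.027639 = -0.519186
  θ̈ = (θ̇'−θ̇)/dt = (-1.824815131−-1.729861542)/0.027639 = -3.435493
  sinθ=-0.243833, cosθ=0.969817
  F = (M+m)·ẍ + m·l·cosθ·θ̈ − m·l·sinθ·θ̇² = -1.130305 + -0.494202 − -0.108228 = -1.516278
step 3→4:
  ẍ = (ẋ'−ẋ)/dt = (-2.163769046−-2.197646168)/0.027639 = 1.225700
  θ̈ = (θ̇'−θ̇)/dt = (-2.026792398−-1.824815131)/0.027639 = -7.307691
  sinθ=-0.289906, cosθ=0.957055
  F = (M+m)·ẍ + m·l·cosθ·θ̈ − m·l·sinθ·θ̇² = 2.668433 + -1.037391 − -0.143192 = 1.774235
step 4→5:
  ẍ = (ẋ'−ẋ)/dt = (-2.144199836−-2.163769046)/0.027639 = 0.708029
  θ̈ = (θ̇'−θ̇)/dt = (-2.226912454−-2.026792398)/0.027639 = -7.240496
  sinθ=-0.337787, cosθ=0.941223
  F = (M+m)·ẍ + m·l·cosθ·θ̈ − m·l·sinθ·θ̇² = 1.541428 + -1.010848 − -0.205819 = 0.736399
step 5→6:
  ẍ = (ẋ'−ẋ)/dt = (-1.952727640−-2.144199836)/0.027639 = 6.927609
  θ̈ = (θ̇'−θ̇)/dt = (-2.740003181−-2.226912454)/0.027639 = -18.564012
  sinθ=-0.389955, cosθ=0.920834
  F = (M+m)·ẍ + m·l·cosθ·θ̈ − m·l·sinθ·θ̇² = 15.081884 + -2.535586 − -0.286844 = 12.833142
step 6→7:
  ẍ = (ẋ'−ẋ)/dt = (-1.878180513−-1.952727640)/0.027639 = 2.697172
  θ̈ = (θ̇'−θ̇)/dt = (-3.081310641−-2.740003181)/0.027639 = -12.348763
  sinθ=-0.445858, cosθ=0.895104
  F = (M+m)·ẍ + m·l·cosθ·θ̈ − m·l·sinθ·θ̇² = 5.871929 + -1.639540 − -0.496505 = 4.728894
step 7→8:
  ẍ = (ẋ'−ẋ)/dt = (-1.900564349−-1.878180513)/0.027639 = -0.809864
  θ̈ = (θ̇'−θ̇)/dt = (-3.299032256−-3.081310641)/0.027639 = -7.877333
  sinθ=-0.512302, cosθ=0.858805
  F = (M+m)·ẍ + m·l·cosθ·θ̈ − m·l·sinθ·θ̇² = -1.763130 + -1.003458 − -0.721477 = -2.045111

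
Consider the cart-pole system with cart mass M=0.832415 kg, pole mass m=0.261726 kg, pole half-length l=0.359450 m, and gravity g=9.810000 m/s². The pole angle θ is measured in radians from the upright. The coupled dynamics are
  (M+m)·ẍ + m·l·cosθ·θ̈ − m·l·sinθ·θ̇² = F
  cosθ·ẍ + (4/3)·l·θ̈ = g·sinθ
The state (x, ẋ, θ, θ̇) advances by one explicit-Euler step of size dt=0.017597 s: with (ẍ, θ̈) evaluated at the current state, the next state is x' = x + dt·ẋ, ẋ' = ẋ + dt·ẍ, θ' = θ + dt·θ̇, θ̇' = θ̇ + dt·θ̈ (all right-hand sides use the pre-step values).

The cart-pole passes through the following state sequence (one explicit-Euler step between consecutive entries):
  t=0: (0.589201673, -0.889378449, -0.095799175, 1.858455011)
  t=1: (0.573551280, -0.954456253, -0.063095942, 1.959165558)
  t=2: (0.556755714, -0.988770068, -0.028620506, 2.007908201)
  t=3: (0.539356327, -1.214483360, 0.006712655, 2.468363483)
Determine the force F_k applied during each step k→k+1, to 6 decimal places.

F_0 = -3.479356 N
F_1 = -1.850715 N
F_2 = -11.562793 N

step 0→1:
  ẍ = (ẋ'−ẋ)/dt = (-0.954456253−-0.889378449)/0.017597 = -3.698233
  θ̈ = (θ̇'−θ̇)/dt = (1.959165558−1.858455011)/0.017597 = 5.723166
  sinθ=-0.095653, cosθ=0.995415
  F = (M+m)·ẍ + m·l·cosθ·θ̈ − m·l·sinθ·θ̇² = -4.046388 + 0.535952 − -0.031080 = -3.479356
step 1→2:
  ẍ = (ẋ'−ẋ)/dt = (-0.988770068−-0.954456253)/0.017597 = -1.949981
  θ̈ = (θ̇'−θ̇)/dt = (2.007908201−1.959165558)/0.017597 = 2.769940
  sinθ=-0.063054, cosθ=0.998010
  F = (M+m)·ẍ + m·l·cosθ·θ̈ − m·l·sinθ·θ̇² = -2.133554 + 0.260070 − -0.022769 = -1.850715
step 2→3:
  ẍ = (ẋ'−ẋ)/dt = (-1.214483360−-0.988770068)/0.017597 = -12.826805
  θ̈ = (θ̇'−θ̇)/dt = (2.468363483−2.007908201)/0.017597 = 26.166692
  sinθ=-0.028617, cosθ=0.999590
  F = (M+m)·ẍ + m·l·cosθ·θ̈ − m·l·sinθ·θ̇² = -14.034334 + 2.460686 − -0.010854 = -11.562793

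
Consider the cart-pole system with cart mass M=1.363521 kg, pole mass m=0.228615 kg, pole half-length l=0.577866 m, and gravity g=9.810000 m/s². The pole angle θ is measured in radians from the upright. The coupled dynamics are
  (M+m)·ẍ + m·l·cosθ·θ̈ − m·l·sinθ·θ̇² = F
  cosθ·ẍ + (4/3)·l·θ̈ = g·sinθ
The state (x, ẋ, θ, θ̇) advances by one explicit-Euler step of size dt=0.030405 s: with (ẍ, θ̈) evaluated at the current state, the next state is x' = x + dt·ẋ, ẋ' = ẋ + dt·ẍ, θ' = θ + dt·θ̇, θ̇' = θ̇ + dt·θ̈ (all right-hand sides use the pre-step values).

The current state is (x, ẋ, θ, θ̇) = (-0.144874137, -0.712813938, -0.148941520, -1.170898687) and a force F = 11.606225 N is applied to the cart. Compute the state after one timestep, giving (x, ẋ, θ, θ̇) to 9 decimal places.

sinθ=-0.148391455, cosθ=0.988928701
temp = (F + m·l·θ̇²·sinθ)/(M+m) = (11.606225 + -0.026876914)/1.592136 = 7.272838556
θ̈ = (g·sinθ − cosθ·temp)/(l·(4/3 − m·cos²θ/(M+m))) = -12.545402804
ẍ = temp − m·l·θ̈·cosθ/(M+m) = 8.302279159
Euler: x'=-0.144874137+0.030405·-0.712813938=-0.166547245, ẋ'=-0.712813938+0.030405·8.302279159=-0.460383140
       θ'=-0.148941520+0.030405·-1.170898687=-0.184542695, θ̇'=-1.170898687+0.030405·-12.545402804=-1.552341659

(-0.166547245, -0.460383140, -0.184542695, -1.552341659)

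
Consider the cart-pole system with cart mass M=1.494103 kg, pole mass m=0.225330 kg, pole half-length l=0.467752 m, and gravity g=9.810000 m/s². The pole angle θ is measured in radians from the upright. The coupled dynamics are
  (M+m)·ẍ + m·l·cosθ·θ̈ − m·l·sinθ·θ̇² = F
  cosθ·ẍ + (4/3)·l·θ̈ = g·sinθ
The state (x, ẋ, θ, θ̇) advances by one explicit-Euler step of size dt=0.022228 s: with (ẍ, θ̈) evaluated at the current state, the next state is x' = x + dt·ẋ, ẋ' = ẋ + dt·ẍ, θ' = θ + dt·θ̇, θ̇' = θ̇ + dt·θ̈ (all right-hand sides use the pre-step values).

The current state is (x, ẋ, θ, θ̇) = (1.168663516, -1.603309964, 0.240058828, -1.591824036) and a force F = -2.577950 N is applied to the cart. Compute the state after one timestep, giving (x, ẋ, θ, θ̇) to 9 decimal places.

(1.133025142, -1.644593381, 0.204675763, -1.444398671)

sinθ=0.237759768, cosθ=0.971323990
temp = (F + m·l·θ̇²·sinθ)/(M+m) = (-2.577950 + 0.063498454)/1.719433 = -1.462372506
θ̈ = (g·sinθ − cosθ·temp)/(l·(4/3 − m·cos²θ/(M+m))) = 6.632417000
ẍ = temp − m·l·θ̈·cosθ/(M+m) = -1.857270885
Euler: x'=1.168663516+0.022228·-1.603309964=1.133025142, ẋ'=-1.603309964+0.022228·-1.857270885=-1.644593381
       θ'=0.240058828+0.022228·-1.591824036=0.204675763, θ̇'=-1.591824036+0.022228·6.632417000=-1.444398671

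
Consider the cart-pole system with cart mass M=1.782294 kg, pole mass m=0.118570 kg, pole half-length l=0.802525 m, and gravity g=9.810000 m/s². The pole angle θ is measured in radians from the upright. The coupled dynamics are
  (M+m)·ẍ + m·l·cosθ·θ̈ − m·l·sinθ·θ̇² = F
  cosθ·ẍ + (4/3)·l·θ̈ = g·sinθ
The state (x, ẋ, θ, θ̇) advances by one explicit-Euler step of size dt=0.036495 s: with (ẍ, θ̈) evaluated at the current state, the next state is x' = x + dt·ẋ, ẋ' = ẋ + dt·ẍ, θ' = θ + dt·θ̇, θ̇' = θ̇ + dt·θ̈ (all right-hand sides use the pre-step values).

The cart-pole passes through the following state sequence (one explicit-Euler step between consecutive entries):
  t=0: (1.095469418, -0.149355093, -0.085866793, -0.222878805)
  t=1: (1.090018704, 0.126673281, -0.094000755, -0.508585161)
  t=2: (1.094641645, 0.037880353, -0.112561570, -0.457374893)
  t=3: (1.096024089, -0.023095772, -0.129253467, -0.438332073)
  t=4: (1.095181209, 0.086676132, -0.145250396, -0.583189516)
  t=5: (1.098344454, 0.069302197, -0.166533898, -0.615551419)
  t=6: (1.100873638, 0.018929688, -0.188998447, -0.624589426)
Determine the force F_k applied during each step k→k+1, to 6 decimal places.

step 0→1:
  ẍ = (ẋ'−ẋ)/dt = (0.126673281−-0.149355093)/0.036495 = 7.563457
  θ̈ = (θ̇'−θ̇)/dt = (-0.508585161−-0.222878805)/0.036495 = -7.828644
  sinθ=-0.085761, cosθ=0.996316
  F = (M+m)·ẍ + m·l·cosθ·θ̈ − m·l·sinθ·θ̇² = 14.377104 + -0.742193 − -0.000405 = 13.635316
step 1→2:
  ẍ = (ẋ'−ẋ)/dt = (0.037880353−0.126673281)/0.036495 = -2.433016
  θ̈ = (θ̇'−θ̇)/dt = (-0.457374893−-0.508585161)/0.036495 = 1.403213
  sinθ=-0.093862, cosθ=0.995585
  F = (M+m)·ẍ + m·l·cosθ·θ̈ − m·l·sinθ·θ̇² = -4.624833 + 0.132934 − -0.002310 = -4.489589
step 2→3:
  ẍ = (ẋ'−ẋ)/dt = (-0.023095772−0.037880353)/0.036495 = -1.670808
  θ̈ = (θ̇'−θ̇)/dt = (-0.438332073−-0.457374893)/0.036495 = 0.521793
  sinθ=-0.112324, cosθ=0.993672
  F = (M+m)·ẍ + m·l·cosθ·θ̈ − m·l·sinθ·θ̇² = -3.175978 + 0.049337 − -0.002236 = -3.124405
step 3→4:
  ẍ = (ẋ'−ẋ)/dt = (0.086676132−-0.023095772)/0.036495 = 3.007861
  θ̈ = (θ̇'−θ̇)/dt = (-0.583189516−-0.438332073)/0.036495 = -3.969241
  sinθ=-0.128894, cosθ=0.991658
  F = (M+m)·ẍ + m·l·cosθ·θ̈ − m·l·sinθ·θ̇² = 5.717536 + -0.374544 − -0.002357 = 5.345348
step 4→5:
  ẍ = (ẋ'−ẋ)/dt = (0.069302197−0.086676132)/0.036495 = -0.476063
  θ̈ = (θ̇'−θ̇)/dt = (-0.615551419−-0.583189516)/0.036495 = -0.886749
  sinθ=-0.144740, cosθ=0.989470
  F = (M+m)·ẍ + m·l·cosθ·θ̈ − m·l·sinθ·θ̇² = -0.904932 + -0.083490 − -0.004684 = -0.983738
step 5→6:
  ẍ = (ẋ'−ẋ)/dt = (0.018929688−0.069302197)/0.036495 = -1.380258
  θ̈ = (θ̇'−θ̇)/dt = (-0.624589426−-0.615551419)/0.036495 = -0.247651
  sinθ=-0.165765, cosθ=0.986165
  F = (M+m)·ẍ + m·l·cosθ·θ̈ − m·l·sinθ·θ̇² = -2.623682 + -0.023239 − -0.005977 = -2.640945

F_0 = 13.635316 N
F_1 = -4.489589 N
F_2 = -3.124405 N
F_3 = 5.345348 N
F_4 = -0.983738 N
F_5 = -2.640945 N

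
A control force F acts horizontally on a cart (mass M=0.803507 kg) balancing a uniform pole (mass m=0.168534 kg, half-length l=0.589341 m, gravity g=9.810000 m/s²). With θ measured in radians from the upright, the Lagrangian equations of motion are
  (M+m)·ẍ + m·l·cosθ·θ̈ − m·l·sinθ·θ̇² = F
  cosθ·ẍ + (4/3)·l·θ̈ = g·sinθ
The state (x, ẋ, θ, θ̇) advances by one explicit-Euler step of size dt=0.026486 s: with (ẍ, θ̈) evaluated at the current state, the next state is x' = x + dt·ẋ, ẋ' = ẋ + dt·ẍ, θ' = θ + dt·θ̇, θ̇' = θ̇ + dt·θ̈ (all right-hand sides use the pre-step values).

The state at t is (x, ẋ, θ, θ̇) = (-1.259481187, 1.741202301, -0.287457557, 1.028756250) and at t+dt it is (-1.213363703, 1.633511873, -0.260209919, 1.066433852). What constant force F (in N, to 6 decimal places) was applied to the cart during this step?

F = -3.786960 N

ẍ = (ẋ'−ẋ)/dt = (1.633511873−1.741202301)/0.026486 = -4.065938
θ̈ = (θ̇'−θ̇)/dt = (1.066433852−1.028756250)/0.026486 = 1.422548
sinθ=-0.283515, cosθ=0.958968
F = (M+m)·ẍ + m·l·cosθ·θ̈ − m·l·sinθ·θ̇² = -3.952258 + 0.135496 − -0.029803 = -3.786960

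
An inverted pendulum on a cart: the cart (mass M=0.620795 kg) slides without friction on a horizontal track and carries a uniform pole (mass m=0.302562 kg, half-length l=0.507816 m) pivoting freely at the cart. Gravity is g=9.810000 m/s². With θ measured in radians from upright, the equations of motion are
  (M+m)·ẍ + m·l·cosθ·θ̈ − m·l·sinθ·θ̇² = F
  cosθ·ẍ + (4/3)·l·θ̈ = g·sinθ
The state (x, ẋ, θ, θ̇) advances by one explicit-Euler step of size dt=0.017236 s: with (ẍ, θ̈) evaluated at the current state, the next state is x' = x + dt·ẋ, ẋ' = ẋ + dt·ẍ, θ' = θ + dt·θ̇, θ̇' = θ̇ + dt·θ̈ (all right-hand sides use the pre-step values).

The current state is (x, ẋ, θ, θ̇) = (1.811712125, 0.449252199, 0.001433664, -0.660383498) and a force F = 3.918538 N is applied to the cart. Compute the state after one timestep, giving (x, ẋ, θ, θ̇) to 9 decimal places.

sinθ=0.001433664, cosθ=0.999998972
temp = (F + m·l·θ̇²·sinθ)/(M+m) = (3.918538 + 0.000096064)/0.923357 = 4.243899233
θ̈ = (g·sinθ − cosθ·temp)/(l·(4/3 − m·cos²θ/(M+m))) = -8.282592896
ẍ = temp − m·l·θ̈·cosθ/(M+m) = 5.622114276
Euler: x'=1.811712125+0.017236·0.449252199=1.819455436, ẋ'=0.449252199+0.017236·5.622114276=0.546154961
       θ'=0.001433664+0.017236·-0.660383498=-0.009948706, θ̇'=-0.660383498+0.017236·-8.282592896=-0.803142269

(1.819455436, 0.546154961, -0.009948706, -0.803142269)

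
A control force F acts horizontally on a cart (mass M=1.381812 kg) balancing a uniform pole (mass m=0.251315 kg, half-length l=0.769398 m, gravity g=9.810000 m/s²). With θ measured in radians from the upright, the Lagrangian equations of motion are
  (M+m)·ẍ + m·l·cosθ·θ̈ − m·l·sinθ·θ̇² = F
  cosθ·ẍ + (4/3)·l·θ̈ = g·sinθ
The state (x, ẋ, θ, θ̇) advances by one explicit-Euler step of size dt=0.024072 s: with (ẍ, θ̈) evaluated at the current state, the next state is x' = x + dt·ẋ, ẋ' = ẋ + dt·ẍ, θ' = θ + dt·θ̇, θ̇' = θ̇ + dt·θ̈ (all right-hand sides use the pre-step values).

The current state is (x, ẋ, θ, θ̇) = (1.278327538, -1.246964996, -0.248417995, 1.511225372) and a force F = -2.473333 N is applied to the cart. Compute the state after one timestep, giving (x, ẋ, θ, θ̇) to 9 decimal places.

sinθ=-0.245870826, cosθ=0.969302603
temp = (F + m·l·θ̇²·sinθ)/(M+m) = (-2.473333 + -0.108576275)/1.633127 = -1.580960498
θ̈ = (g·sinθ − cosθ·temp)/(l·(4/3 − m·cos²θ/(M+m))) = -0.961668916
ẍ = temp − m·l·θ̈·cosθ/(M+m) = -1.470594711
Euler: x'=1.278327538+0.024072·-1.246964996=1.248310597, ẋ'=-1.246964996+0.024072·-1.470594711=-1.282365152
       θ'=-0.248417995+0.024072·1.511225372=-0.212039778, θ̇'=1.511225372+0.024072·-0.961668916=1.488076078

(1.248310597, -1.282365152, -0.212039778, 1.488076078)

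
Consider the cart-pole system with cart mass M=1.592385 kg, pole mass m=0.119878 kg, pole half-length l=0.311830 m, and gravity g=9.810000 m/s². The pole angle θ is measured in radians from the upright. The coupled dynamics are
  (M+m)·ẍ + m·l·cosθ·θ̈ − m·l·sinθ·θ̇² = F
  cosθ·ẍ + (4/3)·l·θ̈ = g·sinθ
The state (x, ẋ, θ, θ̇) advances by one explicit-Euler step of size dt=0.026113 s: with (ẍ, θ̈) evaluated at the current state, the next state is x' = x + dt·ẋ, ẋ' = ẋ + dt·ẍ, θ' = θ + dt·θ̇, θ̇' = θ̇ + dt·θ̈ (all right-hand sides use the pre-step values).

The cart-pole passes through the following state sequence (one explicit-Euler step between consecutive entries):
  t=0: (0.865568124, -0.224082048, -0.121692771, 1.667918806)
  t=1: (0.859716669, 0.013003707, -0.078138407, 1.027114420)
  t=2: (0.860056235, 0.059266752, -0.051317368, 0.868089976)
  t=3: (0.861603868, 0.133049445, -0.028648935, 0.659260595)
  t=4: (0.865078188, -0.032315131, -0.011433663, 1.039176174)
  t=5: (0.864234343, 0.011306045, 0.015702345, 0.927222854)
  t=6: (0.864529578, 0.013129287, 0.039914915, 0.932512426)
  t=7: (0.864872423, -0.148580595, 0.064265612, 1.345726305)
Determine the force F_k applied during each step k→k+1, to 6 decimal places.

F_0 = 14.648095 N
F_1 = 2.809652 N
F_2 = 4.540919 N
F_3 = -10.299065 N
F_4 = 2.700504 N
F_5 = 0.126619 N
F_6 = -10.013765 N

step 0→1:
  ẍ = (ẋ'−ẋ)/dt = (0.013003707−-0.224082048)/0.026113 = 9.079223
  θ̈ = (θ̇'−θ̇)/dt = (1.027114420−1.667918806)/0.026113 = -24.539669
  sinθ=-0.121393, cosθ=0.992605
  F = (M+m)·ẍ + m·l·cosθ·θ̈ − m·l·sinθ·θ̇² = 15.546018 + -0.910547 − -0.012624 = 14.648095
step 1→2:
  ẍ = (ẋ'−ẋ)/dt = (0.059266752−0.013003707)/0.026113 = 1.771648
  θ̈ = (θ̇'−θ̇)/dt = (0.868089976−1.027114420)/0.026113 = -6.089857
  sinθ=-0.078059, cosθ=0.996949
  F = (M+m)·ẍ + m·l·cosθ·θ̈ − m·l·sinθ·θ̇² = 3.033527 + -0.226954 − -0.003078 = 2.809652
step 2→3:
  ẍ = (ẋ'−ẋ)/dt = (0.133049445−0.059266752)/0.026113 = 2.825516
  θ̈ = (θ̇'−θ̇)/dt = (0.659260595−0.868089976)/0.026113 = -7.997142
  sinθ=-0.051295, cosθ=0.998684
  F = (M+m)·ẍ + m·l·cosθ·θ̈ − m·l·sinθ·θ̇² = 4.838026 + -0.298552 − -0.001445 = 4.540919
step 3→4:
  ẍ = (ẋ'−ẋ)/dt = (-0.032315131−0.133049445)/0.026113 = -6.332653
  θ̈ = (θ̇'−θ̇)/dt = (1.039176174−0.659260595)/0.026113 = 14.548906
  sinθ=-0.028645, cosθ=0.999590
  F = (M+m)·ẍ + m·l·cosθ·θ̈ − m·l·sinθ·θ̇² = -10.843168 + 0.543638 − -0.000465 = -10.299065
step 4→5:
  ẍ = (ẋ'−ẋ)/dt = (0.011306045−-0.032315131)/0.026113 = 1.670477
  θ̈ = (θ̇'−θ̇)/dt = (0.927222854−1.039176174)/0.026113 = -4.287264
  sinθ=-0.011433, cosθ=0.999935
  F = (M+m)·ẍ + m·l·cosθ·θ̈ − m·l·sinθ·θ̇² = 2.860297 + -0.160254 − -0.000462 = 2.700504
step 5→6:
  ẍ = (ẋ'−ẋ)/dt = (0.013129287−0.011306045)/0.026113 = 0.069821
  θ̈ = (θ̇'−θ̇)/dt = (0.932512426−0.927222854)/0.026113 = 0.202565
  sinθ=0.015702, cosθ=0.999877
  F = (M+m)·ẍ + m·l·cosθ·θ̈ − m·l·sinθ·θ̇² = 0.119552 + 0.007571 − 0.000505 = 0.126619
step 6→7:
  ẍ = (ẋ'−ẋ)/dt = (-0.148580595−0.013129287)/0.026113 = -6.192696
  θ̈ = (θ̇'−θ̇)/dt = (1.345726305−0.932512426)/0.026113 = 15.824068
  sinθ=0.039904, cosθ=0.999204
  F = (M+m)·ẍ + m·l·cosθ·θ̈ − m·l·sinθ·θ̇² = -10.603525 + 0.591057 − 0.001297 = -10.013765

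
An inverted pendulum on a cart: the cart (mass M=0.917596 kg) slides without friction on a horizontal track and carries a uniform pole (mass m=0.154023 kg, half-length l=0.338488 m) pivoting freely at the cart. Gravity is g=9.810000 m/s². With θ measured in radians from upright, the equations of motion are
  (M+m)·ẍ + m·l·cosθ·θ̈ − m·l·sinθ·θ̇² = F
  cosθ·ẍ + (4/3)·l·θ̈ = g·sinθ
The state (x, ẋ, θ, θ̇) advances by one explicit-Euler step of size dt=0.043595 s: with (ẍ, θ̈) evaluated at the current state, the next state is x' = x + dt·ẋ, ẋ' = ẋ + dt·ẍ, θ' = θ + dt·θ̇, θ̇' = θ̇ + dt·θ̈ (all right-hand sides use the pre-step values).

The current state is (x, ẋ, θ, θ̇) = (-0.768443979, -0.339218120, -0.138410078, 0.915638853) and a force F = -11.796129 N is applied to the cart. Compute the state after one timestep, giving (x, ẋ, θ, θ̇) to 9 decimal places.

(-0.783232193, -0.869077175, -0.098492802, 1.947700269)

sinθ=-0.137968573, cosθ=0.990436607
temp = (F + m·l·θ̇²·sinθ)/(M+m) = (-11.796129 + -0.006030557)/1.071619 = -11.013391473
θ̈ = (g·sinθ − cosθ·temp)/(l·(4/3 − m·cos²θ/(M+m))) = 23.673848287
ẍ = temp − m·l·θ̈·cosθ/(M+m) = -12.154124443
Euler: x'=-0.768443979+0.043595·-0.339218120=-0.783232193, ẋ'=-0.339218120+0.043595·-12.154124443=-0.869077175
       θ'=-0.138410078+0.043595·0.915638853=-0.098492802, θ̇'=0.915638853+0.043595·23.673848287=1.947700269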